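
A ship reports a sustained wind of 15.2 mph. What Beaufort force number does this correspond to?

Beaufort force 4

15.2 mph = 6.8 m/s, which is Beaufort 4 (moderate breeze, 5.5–7.9 m/s).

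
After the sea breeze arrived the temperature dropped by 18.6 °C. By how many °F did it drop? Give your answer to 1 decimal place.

33.5 °F

Converting a difference, only the 9/5 scale factor applies: Δ°F = 18.6 × 1.8 = 33.5 °F.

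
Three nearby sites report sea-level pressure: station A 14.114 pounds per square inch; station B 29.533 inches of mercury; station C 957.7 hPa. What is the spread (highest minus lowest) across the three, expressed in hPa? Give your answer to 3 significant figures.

station A: 14.114 psi = 973.126 hPa.
station B: 29.533 inHg = 1000.102 hPa.
Spread: 1000.102 − 957.700 = 42.4 hPa.

42.4 hPa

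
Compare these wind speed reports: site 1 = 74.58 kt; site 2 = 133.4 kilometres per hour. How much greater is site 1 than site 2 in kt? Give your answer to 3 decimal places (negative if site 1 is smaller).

site 2: 133.4 km/h = 72.03024 kt.
Difference: 74.58000 − 72.03024 = 2.550 kt.

2.550 kt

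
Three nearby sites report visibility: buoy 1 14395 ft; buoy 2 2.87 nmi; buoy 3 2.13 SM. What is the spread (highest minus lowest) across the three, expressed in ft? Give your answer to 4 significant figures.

6192 ft

buoy 2: 2.87 nmi = 17438.45 ft.
buoy 3: 2.13 SM = 11246.40 ft.
Spread: 17438.45 − 11246.40 = 6192 ft.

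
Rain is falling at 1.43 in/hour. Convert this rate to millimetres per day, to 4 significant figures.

1.43 in/hour × 25.4 mm/in × 24 hour/day = 871.7 mm/day.

871.7 mm/day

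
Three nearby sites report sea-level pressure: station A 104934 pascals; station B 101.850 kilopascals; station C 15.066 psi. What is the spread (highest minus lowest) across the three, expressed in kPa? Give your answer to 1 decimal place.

3.1 kPa

station A: 104934 Pa = 104.934 kPa.
station C: 15.066 psi = 103.876 kPa.
Spread: 104.934 − 101.850 = 3.1 kPa.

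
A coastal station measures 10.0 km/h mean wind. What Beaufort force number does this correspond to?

10.0 km/h = 2.8 m/s, which is Beaufort 2 (light breeze, 1.6–3.3 m/s).

Beaufort force 2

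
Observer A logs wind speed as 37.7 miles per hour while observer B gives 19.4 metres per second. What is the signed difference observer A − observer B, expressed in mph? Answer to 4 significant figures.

-5.697 mph

observer B: 19.4 m/s = 43.39656 mph.
Difference: 37.70000 − 43.39656 = -5.697 mph.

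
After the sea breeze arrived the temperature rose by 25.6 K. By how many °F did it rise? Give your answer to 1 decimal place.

46.1 °F

For a temperature change the 32° offset cancels: Δ°F = 25.6 × 1.8 = 46.1 °F.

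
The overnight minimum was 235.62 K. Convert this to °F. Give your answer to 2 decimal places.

First to °C: -37.53 °C.
Then to °F: -35.55 °F.

-35.55 °F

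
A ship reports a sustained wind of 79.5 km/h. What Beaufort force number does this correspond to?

79.5 km/h = 22.1 m/s, which is Beaufort 9 (strong gale, 20.8–24.4 m/s).

Beaufort force 9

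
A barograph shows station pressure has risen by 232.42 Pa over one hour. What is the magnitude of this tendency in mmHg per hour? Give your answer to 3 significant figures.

232.42 Pa / 1 h × 0.00750062 mmHg/Pa = 1.74 mmHg/h.

1.74 mmHg per hour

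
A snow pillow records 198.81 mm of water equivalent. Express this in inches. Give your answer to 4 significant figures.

1 mm = 0.0393701 in, so 198.81 × 0.0393701 = 7.827 in.

7.827 in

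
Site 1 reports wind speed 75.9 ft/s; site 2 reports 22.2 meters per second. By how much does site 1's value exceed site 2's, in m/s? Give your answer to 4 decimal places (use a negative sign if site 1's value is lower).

0.9343 m/s

site 1: 75.9 ft/s = 23.134320 m/s.
Difference: 23.134320 − 22.200000 = 0.9343 m/s.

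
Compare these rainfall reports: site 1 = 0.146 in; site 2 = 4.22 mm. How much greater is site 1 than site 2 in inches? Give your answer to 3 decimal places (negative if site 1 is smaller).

-0.020 in

site 2: 4.22 mm = 0.16614 in.
Difference: 0.14600 − 0.16614 = -0.020 in.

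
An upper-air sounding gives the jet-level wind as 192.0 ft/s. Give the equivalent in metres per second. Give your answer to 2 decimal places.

1 ft/s = 0.3048 m/s, so 192.0 × 0.3048 = 58.52 m/s.

58.52 m/s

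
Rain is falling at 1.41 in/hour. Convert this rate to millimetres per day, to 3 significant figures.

1.41 in/hour × 25.4 mm/in × 24 hour/day = 860 mm/day.

860 mm/day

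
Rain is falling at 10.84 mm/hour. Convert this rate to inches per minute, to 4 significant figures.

0.007113 in/minute

10.84 mm/hour × 0.0393701 in/mm × 0.0166667 hour/minute = 0.007113 in/minute.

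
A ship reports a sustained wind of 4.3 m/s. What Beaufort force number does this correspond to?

Beaufort force 3

4.3 m/s lies in the Beaufort 3 band (gentle breeze, 3.4–5.4 m/s).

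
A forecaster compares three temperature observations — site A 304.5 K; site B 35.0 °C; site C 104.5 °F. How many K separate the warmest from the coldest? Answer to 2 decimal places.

8.93 K

site A: 304.5 K = 31.350 °C.
site C: 104.5 °F = 40.278 °C.
Spread: 40.278 − 31.350 = 8.928 °C.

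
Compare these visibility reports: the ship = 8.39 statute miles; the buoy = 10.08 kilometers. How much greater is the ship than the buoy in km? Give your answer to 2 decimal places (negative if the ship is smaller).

3.42 km

the ship: 8.39 SM = 13.5024 km.
Difference: 13.5024 − 10.0800 = 3.42 km.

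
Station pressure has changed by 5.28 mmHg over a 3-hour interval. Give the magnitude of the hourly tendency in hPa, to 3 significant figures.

2.35 hPa per hour

5.28 mmHg / 3 h × 1.33322 hPa/mmHg = 2.35 hPa/h.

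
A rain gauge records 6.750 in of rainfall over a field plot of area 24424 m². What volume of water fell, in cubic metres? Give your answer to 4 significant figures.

4187 cubic metres

Depth: 6.750 in × 25.4 = 171.45 mm.
1 mm over 1 m² is 1 L, so volume = 171.45 × 24424 = 4187494.8 L = 4187 m³.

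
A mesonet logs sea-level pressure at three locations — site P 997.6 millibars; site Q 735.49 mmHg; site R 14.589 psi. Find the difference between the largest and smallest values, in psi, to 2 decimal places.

site P: 997.6 mb = 14.4690 psi.
site Q: 735.49 mmHg = 14.2220 psi.
Spread: 14.5890 − 14.2220 = 0.37 psi.

0.37 psi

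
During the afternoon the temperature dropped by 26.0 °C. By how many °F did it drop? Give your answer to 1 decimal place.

A change of 1 °C equals a change of 1.8 °F: Δ°F = 26.0 × 1.8 = 46.8 °F.

46.8 °F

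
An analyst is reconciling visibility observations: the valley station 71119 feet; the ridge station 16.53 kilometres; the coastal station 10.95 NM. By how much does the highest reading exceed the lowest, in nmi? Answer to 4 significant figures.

2.779 nmi

the valley station: 71119 ft = 11.70468 nmi.
the ridge station: 16.53 km = 8.92549 nmi.
Spread: 11.70468 − 8.92549 = 2.779 nmi.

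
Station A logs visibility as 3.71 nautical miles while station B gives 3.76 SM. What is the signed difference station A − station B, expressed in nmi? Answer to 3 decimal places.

0.443 nmi

station B: 3.76 SM = 3.26735 nmi.
Difference: 3.71000 − 3.26735 = 0.443 nmi.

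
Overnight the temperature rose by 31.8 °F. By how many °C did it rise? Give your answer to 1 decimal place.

A change of 1 °C equals a change of 1.8 °F: Δ°C = 31.8 × 0.5556 = 17.7 °C.

17.7 °C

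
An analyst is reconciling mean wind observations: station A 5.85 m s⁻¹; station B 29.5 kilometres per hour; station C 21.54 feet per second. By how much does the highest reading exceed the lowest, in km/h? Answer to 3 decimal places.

station A: 5.85 m/s = 21.06000 km/h.
station C: 21.54 ft/s = 23.63541 km/h.
Spread: 29.50000 − 21.06000 = 8.440 km/h.

8.440 km/h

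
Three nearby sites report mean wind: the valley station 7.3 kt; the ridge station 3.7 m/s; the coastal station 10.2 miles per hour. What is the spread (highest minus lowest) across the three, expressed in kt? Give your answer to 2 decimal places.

1.67 kt

the ridge station: 3.7 m/s = 7.1922 kt.
the coastal station: 10.2 mph = 8.8636 kt.
Spread: 8.8636 − 7.1922 = 1.67 kt.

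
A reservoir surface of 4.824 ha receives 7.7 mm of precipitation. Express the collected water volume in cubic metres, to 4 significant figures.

371.4 cubic metres

Area: 4.824 ha = 48240 m².
1 mm over 1 m² is 1 L, so volume = 7.7 × 48240 = 371448 L = 371.4 m³.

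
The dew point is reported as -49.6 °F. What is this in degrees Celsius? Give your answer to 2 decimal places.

°C = (°F − 32) × 5/9 = (-49.6 − 32) / 1.8 = -45.33 °C.

-45.33 °C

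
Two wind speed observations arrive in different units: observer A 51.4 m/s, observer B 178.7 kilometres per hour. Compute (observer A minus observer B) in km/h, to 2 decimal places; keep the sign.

6.34 km/h

observer A: 51.4 m/s = 185.0400 km/h.
Difference: 185.0400 − 178.7000 = 6.34 km/h.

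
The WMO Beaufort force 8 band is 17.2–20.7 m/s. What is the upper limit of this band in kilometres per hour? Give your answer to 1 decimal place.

17.2–20.7 m/s × 3.6 = 61.9–74.5 km/h.

74.5 km/h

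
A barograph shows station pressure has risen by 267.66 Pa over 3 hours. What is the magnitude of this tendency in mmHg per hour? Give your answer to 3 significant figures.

267.66 Pa / 3 h × 0.00750062 mmHg/Pa = 0.669 mmHg/h.

0.669 mmHg per hour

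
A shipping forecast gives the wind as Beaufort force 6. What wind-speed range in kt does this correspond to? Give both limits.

Beaufort 6 (strong breeze) spans 22–27 knots.

22 to 27 kt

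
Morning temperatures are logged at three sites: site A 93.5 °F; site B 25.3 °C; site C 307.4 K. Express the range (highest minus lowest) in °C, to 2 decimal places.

8.95 °C

site A: 93.5 °F = 34.167 °C.
site C: 307.4 K = 34.250 °C.
Spread: 34.250 − 25.300 = 8.950 °C.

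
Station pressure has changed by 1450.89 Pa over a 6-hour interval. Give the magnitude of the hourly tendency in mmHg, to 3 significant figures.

1.81 mmHg per hour

1450.89 Pa / 6 h × 0.00750062 mmHg/Pa = 1.81 mmHg/h.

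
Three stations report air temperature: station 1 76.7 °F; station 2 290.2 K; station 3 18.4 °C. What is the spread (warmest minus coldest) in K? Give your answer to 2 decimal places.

7.78 K

station 1: 76.7 °F = 24.833 °C.
station 2: 290.2 K = 17.050 °C.
Spread: 24.833 − 17.050 = 7.783 °C.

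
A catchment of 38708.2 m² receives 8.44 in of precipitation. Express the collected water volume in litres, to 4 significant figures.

8298000 litres

Depth: 8.44 in × 25.4 = 214.376 mm.
1 mm over 1 m² is 1 L, so volume = 214.376 × 38708.2 = 8298109.1 L ≈ 8298000 L.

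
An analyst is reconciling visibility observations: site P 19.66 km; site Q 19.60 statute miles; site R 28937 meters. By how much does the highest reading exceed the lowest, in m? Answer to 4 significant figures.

11880 m

site P: 19.66 km = 19660.00 m.
site Q: 19.60 SM = 31543.14 m.
Spread: 31543.14 − 19660.00 = 11880 m.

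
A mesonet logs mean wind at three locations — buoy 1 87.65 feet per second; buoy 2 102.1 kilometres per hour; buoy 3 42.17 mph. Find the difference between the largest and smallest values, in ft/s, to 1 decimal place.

31.2 ft/s

buoy 2: 102.1 km/h = 93.048 ft/s.
buoy 3: 42.17 mph = 61.849 ft/s.
Spread: 93.048 − 61.849 = 31.2 ft/s.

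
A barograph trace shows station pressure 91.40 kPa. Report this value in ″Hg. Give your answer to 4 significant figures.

26.99 inHg

1 kPa = 0.2953 inHg, so 91.40 × 0.2953 = 26.99 inHg.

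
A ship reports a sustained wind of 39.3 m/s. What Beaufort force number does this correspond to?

Beaufort force 12

39.3 m/s lies in the Beaufort 12 band (hurricane force, ≥32.7 m/s).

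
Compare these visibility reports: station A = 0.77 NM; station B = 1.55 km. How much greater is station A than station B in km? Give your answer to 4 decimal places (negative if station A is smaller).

-0.1240 km

station A: 0.77 nmi = 1.426040 km.
Difference: 1.426040 − 1.550000 = -0.1240 km.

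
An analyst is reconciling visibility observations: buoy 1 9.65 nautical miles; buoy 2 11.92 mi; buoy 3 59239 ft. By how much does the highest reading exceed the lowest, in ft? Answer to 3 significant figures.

buoy 1: 9.65 nmi = 58634.51 ft.
buoy 2: 11.92 SM = 62937.60 ft.
Spread: 62937.60 − 58634.51 = 4300 ft.

4300 ft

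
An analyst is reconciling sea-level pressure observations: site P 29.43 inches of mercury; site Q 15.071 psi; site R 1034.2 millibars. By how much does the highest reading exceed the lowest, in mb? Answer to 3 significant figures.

site P: 29.43 inHg = 996.614 mb.
site Q: 15.071 psi = 1039.109 mb.
Spread: 1039.109 − 996.614 = 42.5 mb.

42.5 mb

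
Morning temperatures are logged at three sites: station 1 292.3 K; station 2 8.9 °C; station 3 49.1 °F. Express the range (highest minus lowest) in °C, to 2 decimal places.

10.25 °C

station 1: 292.3 K = 19.150 °C.
station 3: 49.1 °F = 9.500 °C.
Spread: 19.150 − 8.900 = 10.250 °C.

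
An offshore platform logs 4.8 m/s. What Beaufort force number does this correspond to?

4.8 m/s lies in the Beaufort 3 band (gentle breeze, 3.4–5.4 m/s).

Beaufort force 3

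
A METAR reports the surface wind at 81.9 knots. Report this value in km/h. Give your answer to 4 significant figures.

1 kt = 1.852 km/h, so 81.9 × 1.852 = 151.7 km/h.

151.7 km/h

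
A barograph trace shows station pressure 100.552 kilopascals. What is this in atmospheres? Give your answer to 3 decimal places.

1 kPa = 0.00986923 atm, so 100.552 × 0.00986923 = 0.992 atm.

0.992 atm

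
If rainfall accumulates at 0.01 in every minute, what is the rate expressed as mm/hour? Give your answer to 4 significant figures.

0.01 in/minute × 25.4 mm/in × 60 minute/hour = 15.24 mm/hour.

15.24 mm/hour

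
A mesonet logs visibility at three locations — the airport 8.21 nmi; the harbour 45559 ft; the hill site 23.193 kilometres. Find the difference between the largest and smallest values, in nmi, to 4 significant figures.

the harbour: 45559 ft = 7.49805 nmi.
the hill site: 23.193 km = 12.52322 nmi.
Spread: 12.52322 − 7.49805 = 5.025 nmi.

5.025 nmi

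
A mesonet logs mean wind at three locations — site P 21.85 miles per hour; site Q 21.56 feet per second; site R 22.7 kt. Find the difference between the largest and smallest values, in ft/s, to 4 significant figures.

16.75 ft/s

site P: 21.85 mph = 32.0467 ft/s.
site R: 22.7 kt = 38.3133 ft/s.
Spread: 38.3133 − 21.5600 = 16.75 ft/s.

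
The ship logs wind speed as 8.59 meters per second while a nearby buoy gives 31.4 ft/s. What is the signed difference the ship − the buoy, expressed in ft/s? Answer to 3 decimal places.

-3.218 ft/s

the ship: 8.59 m/s = 28.18241 ft/s.
Difference: 28.18241 − 31.40000 = -3.218 ft/s.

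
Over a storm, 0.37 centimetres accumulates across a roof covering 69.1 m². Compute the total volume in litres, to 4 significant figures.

Depth: 0.37 cm × 10 = 3.7 mm.
1 mm over 1 m² is 1 L, so volume = 3.7 × 69.1 = 255.67 L ≈ 255.7 L.

255.7 litres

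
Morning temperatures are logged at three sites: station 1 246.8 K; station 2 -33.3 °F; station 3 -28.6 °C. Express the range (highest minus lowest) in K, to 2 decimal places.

station 1: 246.8 K = -26.350 °C.
station 2: -33.3 °F = -36.278 °C.
Spread: (-26.350) − (-36.278) = 9.928 °C.

9.93 K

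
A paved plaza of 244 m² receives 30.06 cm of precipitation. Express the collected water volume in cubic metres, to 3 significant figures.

73.3 cubic metres

Depth: 30.06 cm × 10 = 300.6 mm.
1 mm over 1 m² is 1 L, so volume = 300.6 × 244 = 73346.4 L = 73.3 m³.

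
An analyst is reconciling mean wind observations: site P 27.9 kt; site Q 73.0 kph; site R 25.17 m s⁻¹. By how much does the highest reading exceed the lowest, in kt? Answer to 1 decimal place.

21.0 kt

site Q: 73.0 km/h = 39.417 kt.
site R: 25.17 m/s = 48.927 kt.
Spread: 48.927 − 27.900 = 21.0 kt.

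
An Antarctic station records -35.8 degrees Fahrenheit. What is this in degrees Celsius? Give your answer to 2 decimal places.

-37.67 °C

°C = (°F − 32) × 5/9 = (-35.8 − 32) / 1.8 = -37.67 °C.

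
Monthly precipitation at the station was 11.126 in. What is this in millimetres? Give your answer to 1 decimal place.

282.6 mm

1 in = 25.4 mm, so 11.126 × 25.4 = 282.6 mm.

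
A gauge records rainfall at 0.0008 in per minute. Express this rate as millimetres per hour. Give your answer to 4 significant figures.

0.0008 in/minute × 25.4 mm/in × 60 minute/hour = 1.219 mm/hour.

1.219 mm/hour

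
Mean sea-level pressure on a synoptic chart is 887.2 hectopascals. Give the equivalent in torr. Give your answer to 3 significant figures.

665 mmHg

1 hPa = 0.750062 mmHg, so 887.2 × 0.750062 = 665 mmHg.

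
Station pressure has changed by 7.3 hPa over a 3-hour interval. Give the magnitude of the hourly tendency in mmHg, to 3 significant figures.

7.3 hPa / 3 h × 0.750062 mmHg/hPa = 1.83 mmHg/h.

1.83 mmHg per hour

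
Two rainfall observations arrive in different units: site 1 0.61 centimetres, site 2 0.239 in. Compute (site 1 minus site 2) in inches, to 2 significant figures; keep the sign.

0.0012 in

site 1: 0.61 cm = 0.240157 in.
Difference: 0.240157 − 0.239000 = 0.0012 in.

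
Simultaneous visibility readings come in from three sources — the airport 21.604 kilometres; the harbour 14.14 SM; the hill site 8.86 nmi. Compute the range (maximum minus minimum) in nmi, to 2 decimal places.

3.43 nmi

the airport: 21.604 km = 11.6652 nmi.
the harbour: 14.14 SM = 12.2873 nmi.
Spread: 12.2873 − 8.8600 = 3.43 nmi.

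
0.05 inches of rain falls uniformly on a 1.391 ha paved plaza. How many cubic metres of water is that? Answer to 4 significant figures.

17.67 cubic metres

Depth: 0.05 in × 25.4 = 1.27 mm.
Area: 1.391 ha = 13910 m².
1 mm over 1 m² is 1 L, so volume = 1.27 × 13910 = 17665.7 L = 17.67 m³.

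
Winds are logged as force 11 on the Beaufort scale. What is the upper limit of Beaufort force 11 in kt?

63 kt

Beaufort 11 (violent storm) spans 56–63 knots.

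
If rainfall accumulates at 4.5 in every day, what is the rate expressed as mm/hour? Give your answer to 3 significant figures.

4.5 in/day × 25.4 mm/in × 0.0416667 day/hour = 4.76 mm/hour.

4.76 mm/hour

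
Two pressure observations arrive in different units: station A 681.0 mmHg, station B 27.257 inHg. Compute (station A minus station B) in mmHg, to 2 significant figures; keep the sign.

station B: 27.257 inHg = 692.33 mmHg.
Difference: 681.00 − 692.33 = -11 mmHg.

-11 mmHg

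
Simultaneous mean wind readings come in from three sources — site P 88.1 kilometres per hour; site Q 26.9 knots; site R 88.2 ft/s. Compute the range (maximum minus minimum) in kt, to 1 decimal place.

25.4 kt

site P: 88.1 km/h = 47.570 kt.
site R: 88.2 ft/s = 52.257 kt.
Spread: 52.257 − 26.900 = 25.4 kt.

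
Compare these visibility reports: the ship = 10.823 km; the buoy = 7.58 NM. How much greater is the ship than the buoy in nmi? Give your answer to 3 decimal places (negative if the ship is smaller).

the ship: 10.823 km = 5.84395 nmi.
Difference: 5.84395 − 7.58000 = -1.736 nmi.

-1.736 nmi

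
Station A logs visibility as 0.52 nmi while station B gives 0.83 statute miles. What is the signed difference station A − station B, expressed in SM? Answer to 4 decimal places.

station A: 0.52 nmi = 0.598405 SM.
Difference: 0.598405 − 0.830000 = -0.2316 SM.

-0.2316 SM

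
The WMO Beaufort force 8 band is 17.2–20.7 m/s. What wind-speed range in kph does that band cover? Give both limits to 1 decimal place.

17.2–20.7 m/s × 3.6 = 61.9–74.5 km/h.

61.9 to 74.5 km/h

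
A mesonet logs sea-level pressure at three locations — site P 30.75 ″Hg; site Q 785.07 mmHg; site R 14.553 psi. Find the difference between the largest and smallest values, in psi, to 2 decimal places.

0.63 psi

site P: 30.75 inHg = 15.1030 psi.
site Q: 785.07 mmHg = 15.1807 psi.
Spread: 15.1807 − 14.5530 = 0.63 psi.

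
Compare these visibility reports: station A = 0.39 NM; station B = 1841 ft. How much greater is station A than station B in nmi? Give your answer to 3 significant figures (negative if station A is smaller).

0.0870 nmi

station B: 1841 ft = 0.302990 nmi.
Difference: 0.390000 − 0.302990 = 0.0870 nmi.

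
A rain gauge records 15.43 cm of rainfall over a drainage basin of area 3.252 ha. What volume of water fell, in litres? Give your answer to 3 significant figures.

5020000 litres

Depth: 15.43 cm × 10 = 154.3 mm.
Area: 3.252 ha = 32520 m².
1 mm over 1 m² is 1 L, so volume = 154.3 × 32520 = 5017836 L ≈ 5020000 L.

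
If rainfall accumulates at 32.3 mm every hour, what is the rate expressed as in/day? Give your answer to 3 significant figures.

30.5 in/day

32.3 mm/hour × 0.0393701 in/mm × 24 hour/day = 30.5 in/day.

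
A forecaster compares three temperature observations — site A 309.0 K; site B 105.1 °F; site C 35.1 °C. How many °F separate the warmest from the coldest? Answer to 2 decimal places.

9.92 °F

site A: 309.0 K = 35.850 °C.
site B: 105.1 °F = 40.611 °C.
Spread: 40.611 − 35.100 = 5.511 °C = 9.92 °F.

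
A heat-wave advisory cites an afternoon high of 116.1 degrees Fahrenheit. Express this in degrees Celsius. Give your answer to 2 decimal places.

46.72 °C

°C = (°F − 32) × 5/9 = (116.1 − 32) / 1.8 = 46.72 °C.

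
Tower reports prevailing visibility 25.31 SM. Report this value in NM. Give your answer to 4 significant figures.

1 SM = 0.868976 nmi, so 25.31 × 0.868976 = 21.99 nmi.

21.99 nmi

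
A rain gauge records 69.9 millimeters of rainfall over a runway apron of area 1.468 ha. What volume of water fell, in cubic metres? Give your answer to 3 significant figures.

1030 cubic metres

Area: 1.468 ha = 14680 m².
1 mm over 1 m² is 1 L, so volume = 69.9 × 14680 = 1026132 L = 1030 m³.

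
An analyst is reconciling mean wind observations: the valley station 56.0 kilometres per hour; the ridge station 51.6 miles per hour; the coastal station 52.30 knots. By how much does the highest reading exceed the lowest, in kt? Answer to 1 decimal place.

22.1 kt

the valley station: 56.0 km/h = 30.238 kt.
the ridge station: 51.6 mph = 44.839 kt.
Spread: 52.300 − 30.238 = 22.1 kt.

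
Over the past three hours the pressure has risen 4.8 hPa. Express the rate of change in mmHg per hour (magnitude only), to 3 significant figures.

4.8 hPa / 3 h × 0.750062 mmHg/hPa = 1.20 mmHg/h.

1.20 mmHg per hour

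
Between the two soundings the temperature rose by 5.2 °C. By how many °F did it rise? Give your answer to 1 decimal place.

9.4 °F

Converting a difference, only the 9/5 scale factor applies: Δ°F = 5.2 × 1.8 = 9.4 °F.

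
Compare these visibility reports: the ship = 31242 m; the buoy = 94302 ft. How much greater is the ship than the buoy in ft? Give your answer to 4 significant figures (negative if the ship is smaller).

8198 ft

the ship: 31242 m = 102500.00 ft.
Difference: 102500.00 − 94302.00 = 8198 ft.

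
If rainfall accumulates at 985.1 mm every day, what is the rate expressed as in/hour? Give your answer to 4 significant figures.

1.616 in/hour

985.1 mm/day × 0.0393701 in/mm × 0.0416667 day/hour = 1.616 in/hour.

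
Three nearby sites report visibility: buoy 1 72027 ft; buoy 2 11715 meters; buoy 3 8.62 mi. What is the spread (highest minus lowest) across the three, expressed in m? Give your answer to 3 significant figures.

10200 m

buoy 1: 72027 ft = 21953.83 m.
buoy 3: 8.62 SM = 13872.55 m.
Spread: 21953.83 − 11715.00 = 10200 m.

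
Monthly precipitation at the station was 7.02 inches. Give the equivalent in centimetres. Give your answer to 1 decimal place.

1 in = 2.54 cm, so 7.02 × 2.54 = 17.8 cm.

17.8 cm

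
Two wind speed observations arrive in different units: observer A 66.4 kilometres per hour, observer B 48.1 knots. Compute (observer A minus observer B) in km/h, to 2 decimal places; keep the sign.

-22.68 km/h

observer B: 48.1 kt = 89.0812 km/h.
Difference: 66.4000 − 89.0812 = -22.68 km/h.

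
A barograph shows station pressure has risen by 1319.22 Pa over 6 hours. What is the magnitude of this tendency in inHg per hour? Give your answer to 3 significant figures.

0.0649 inHg per hour

1319.22 Pa / 6 h × 0.0002953 inHg/Pa = 0.0649 inHg/h.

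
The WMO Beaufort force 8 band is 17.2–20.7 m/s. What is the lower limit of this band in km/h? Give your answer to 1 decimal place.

17.2–20.7 m/s × 3.6 = 61.9–74.5 km/h.

61.9 km/h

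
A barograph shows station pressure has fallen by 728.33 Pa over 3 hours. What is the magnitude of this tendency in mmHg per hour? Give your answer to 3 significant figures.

1.82 mmHg per hour

728.33 Pa / 3 h × 0.00750062 mmHg/Pa = 1.82 mmHg/h.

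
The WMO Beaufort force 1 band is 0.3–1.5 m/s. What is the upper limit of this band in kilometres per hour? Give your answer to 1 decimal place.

5.4 km/h

0.3–1.5 m/s × 3.6 = 1.1–5.4 km/h.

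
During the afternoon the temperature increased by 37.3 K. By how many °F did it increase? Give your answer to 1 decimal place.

Converting a difference, only the 9/5 scale factor applies: Δ°F = 37.3 × 1.8 = 67.1 °F.

67.1 °F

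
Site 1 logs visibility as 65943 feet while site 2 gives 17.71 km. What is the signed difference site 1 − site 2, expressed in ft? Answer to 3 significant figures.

7840 ft

site 2: 17.71 km = 58103.67 ft.
Difference: 65943.00 − 58103.67 = 7840 ft.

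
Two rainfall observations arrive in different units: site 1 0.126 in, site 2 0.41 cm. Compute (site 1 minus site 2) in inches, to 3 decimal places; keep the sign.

site 2: 0.41 cm = 0.16142 in.
Difference: 0.12600 − 0.16142 = -0.035 in.

-0.035 in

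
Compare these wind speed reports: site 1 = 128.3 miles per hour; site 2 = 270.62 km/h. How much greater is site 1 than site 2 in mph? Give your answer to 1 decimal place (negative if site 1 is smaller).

site 2: 270.62 km/h = 168.155 mph.
Difference: 128.300 − 168.155 = -39.9 mph.

-39.9 mph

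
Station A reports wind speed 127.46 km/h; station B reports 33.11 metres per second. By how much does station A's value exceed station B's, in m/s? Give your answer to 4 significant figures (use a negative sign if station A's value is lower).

station A: 127.46 km/h = 35.40556 m/s.
Difference: 35.40556 − 33.11000 = 2.296 m/s.

2.296 m/s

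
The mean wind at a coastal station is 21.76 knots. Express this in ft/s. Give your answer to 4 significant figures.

36.73 ft/s

1 kt = 1.68781 ft/s, so 21.76 × 1.68781 = 36.73 ft/s.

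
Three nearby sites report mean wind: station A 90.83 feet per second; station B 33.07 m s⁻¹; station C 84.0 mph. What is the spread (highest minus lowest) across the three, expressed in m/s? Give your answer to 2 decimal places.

9.87 m/s

station A: 90.83 ft/s = 27.6850 m/s.
station C: 84.0 mph = 37.5514 m/s.
Spread: 37.5514 − 27.6850 = 9.87 m/s.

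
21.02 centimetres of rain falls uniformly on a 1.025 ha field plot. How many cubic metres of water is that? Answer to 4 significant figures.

2155 cubic metres

Depth: 21.02 cm × 10 = 210.2 mm.
Area: 1.025 ha = 10250 m².
1 mm over 1 m² is 1 L, so volume = 210.2 × 10250 = 2154550 L = 2155 m³.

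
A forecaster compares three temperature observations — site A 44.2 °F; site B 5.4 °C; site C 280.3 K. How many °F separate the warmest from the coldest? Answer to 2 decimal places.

3.15 °F

site A: 44.2 °F = 6.778 °C.
site C: 280.3 K = 7.150 °C.
Spread: 7.150 − 5.400 = 1.750 °C = 3.15 °F.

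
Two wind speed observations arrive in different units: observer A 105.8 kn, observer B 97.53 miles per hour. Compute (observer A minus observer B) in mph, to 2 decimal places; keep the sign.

observer A: 105.8 kt = 121.7525 mph.
Difference: 121.7525 − 97.5300 = 24.22 mph.

24.22 mph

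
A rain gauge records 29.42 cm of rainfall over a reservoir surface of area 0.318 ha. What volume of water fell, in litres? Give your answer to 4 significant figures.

935600 litres

Depth: 29.42 cm × 10 = 294.2 mm.
Area: 0.318 ha = 3180 m².
1 mm over 1 m² is 1 L, so volume = 294.2 × 3180 = 935556 L ≈ 935600 L.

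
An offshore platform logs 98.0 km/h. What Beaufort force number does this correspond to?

Beaufort force 10

98.0 km/h = 27.2 m/s, which is Beaufort 10 (storm, 24.5–28.4 m/s).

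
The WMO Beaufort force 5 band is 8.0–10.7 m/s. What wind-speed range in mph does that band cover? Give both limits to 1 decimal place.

8.0–10.7 m/s × 2.237 = 17.9–23.9 mph.

17.9 to 23.9 mph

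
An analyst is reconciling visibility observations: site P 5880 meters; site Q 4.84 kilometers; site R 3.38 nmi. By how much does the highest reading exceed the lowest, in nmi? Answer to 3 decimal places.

0.767 nmi

site P: 5880 m = 3.17495 nmi.
site Q: 4.84 km = 2.61339 nmi.
Spread: 3.38000 − 2.61339 = 0.767 nmi.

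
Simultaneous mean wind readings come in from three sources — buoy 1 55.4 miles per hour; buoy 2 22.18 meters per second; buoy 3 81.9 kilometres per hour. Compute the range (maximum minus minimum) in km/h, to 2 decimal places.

buoy 1: 55.4 mph = 89.1577 km/h.
buoy 2: 22.18 m/s = 79.8480 km/h.
Spread: 89.1577 − 79.8480 = 9.31 km/h.

9.31 km/h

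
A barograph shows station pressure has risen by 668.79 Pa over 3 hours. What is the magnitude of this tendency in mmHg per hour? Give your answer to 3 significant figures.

668.79 Pa / 3 h × 0.00750062 mmHg/Pa = 1.67 mmHg/h.

1.67 mmHg per hour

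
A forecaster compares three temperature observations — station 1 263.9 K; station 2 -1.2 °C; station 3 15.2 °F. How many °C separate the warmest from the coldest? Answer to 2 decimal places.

station 1: 263.9 K = -9.250 °C.
station 3: 15.2 °F = -9.333 °C.
Spread: (-1.200) − (-9.333) = 8.133 °C.

8.13 °C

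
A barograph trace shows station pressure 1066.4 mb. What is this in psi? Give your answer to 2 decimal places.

1 mb = 0.0145038 psi, so 1066.4 × 0.0145038 = 15.47 psi.

15.47 psi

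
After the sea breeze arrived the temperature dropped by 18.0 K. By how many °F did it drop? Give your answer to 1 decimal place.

For a temperature change the 32° offset cancels: Δ°F = 18.0 × 1.8 = 32.4 °F.

32.4 °F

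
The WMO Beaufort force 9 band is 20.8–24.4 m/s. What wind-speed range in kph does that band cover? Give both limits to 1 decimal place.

74.9 to 87.8 km/h

20.8–24.4 m/s × 3.6 = 74.9–87.8 km/h.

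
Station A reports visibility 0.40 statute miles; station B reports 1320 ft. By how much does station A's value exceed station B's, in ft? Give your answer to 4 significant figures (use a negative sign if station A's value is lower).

station A: 0.40 SM = 2112.000 ft.
Difference: 2112.000 − 1320.000 = 792.0 ft.

792.0 ft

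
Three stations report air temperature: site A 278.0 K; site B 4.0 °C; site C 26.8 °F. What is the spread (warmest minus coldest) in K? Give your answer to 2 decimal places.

7.74 K

site A: 278.0 K = 4.850 °C.
site C: 26.8 °F = -2.889 °C.
Spread: 4.850 − (-2.889) = 7.739 °C.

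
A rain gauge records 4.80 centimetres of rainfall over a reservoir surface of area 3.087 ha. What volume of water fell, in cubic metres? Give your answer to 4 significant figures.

Depth: 4.80 cm × 10 = 48 mm.
Area: 3.087 ha = 30870 m².
1 mm over 1 m² is 1 L, so volume = 48 × 30870 = 1481760 L = 1482 m³.

1482 cubic metres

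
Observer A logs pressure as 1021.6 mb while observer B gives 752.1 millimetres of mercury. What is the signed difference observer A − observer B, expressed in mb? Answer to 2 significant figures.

observer B: 752.1 mmHg = 1002.72 mb.
Difference: 1021.60 − 1002.72 = 19 mb.

19 mb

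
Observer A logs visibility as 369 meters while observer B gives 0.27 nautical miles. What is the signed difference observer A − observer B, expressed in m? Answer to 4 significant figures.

-131.0 m

observer B: 0.27 nmi = 500.040 m.
Difference: 369.000 − 500.040 = -131.0 m.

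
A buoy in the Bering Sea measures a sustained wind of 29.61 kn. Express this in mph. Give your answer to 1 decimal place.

1 kt = 1.15078 mph, so 29.61 × 1.15078 = 34.1 mph.

34.1 mph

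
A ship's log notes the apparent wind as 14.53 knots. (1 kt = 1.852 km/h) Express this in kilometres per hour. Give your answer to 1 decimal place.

1 kt = 1.852 km/h, so 14.53 × 1.852 = 26.9 km/h.

26.9 km/h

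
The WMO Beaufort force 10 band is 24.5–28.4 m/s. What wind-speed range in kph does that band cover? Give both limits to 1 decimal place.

24.5–28.4 m/s × 3.6 = 88.2–102.2 km/h.

88.2 to 102.2 km/h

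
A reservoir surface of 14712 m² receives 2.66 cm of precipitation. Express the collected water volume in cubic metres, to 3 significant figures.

Depth: 2.66 cm × 10 = 26.6 mm.
1 mm over 1 m² is 1 L, so volume = 26.6 × 14712 = 391339.2 L = 391 m³.

391 cubic metres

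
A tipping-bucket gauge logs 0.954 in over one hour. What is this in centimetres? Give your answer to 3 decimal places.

1 in = 2.54 cm, so 0.954 × 2.54 = 2.423 cm.

2.423 cm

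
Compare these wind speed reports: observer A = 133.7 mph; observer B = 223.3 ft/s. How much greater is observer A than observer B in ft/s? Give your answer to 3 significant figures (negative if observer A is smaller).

observer A: 133.7 mph = 196.093 ft/s.
Difference: 196.093 − 223.300 = -27.2 ft/s.

-27.2 ft/s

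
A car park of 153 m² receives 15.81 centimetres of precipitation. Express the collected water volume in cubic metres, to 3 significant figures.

24.2 cubic metres

Depth: 15.81 cm × 10 = 158.1 mm.
1 mm over 1 m² is 1 L, so volume = 158.1 × 153 = 24189.3 L = 24.2 m³.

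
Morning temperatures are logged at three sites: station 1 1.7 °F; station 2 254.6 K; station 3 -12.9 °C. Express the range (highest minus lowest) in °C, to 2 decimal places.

station 1: 1.7 °F = -16.833 °C.
station 2: 254.6 K = -18.550 °C.
Spread: (-12.900) − (-18.550) = 5.650 °C.

5.65 °C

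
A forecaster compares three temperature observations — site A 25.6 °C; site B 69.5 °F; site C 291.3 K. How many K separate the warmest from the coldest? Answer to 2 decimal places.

7.45 K

site B: 69.5 °F = 20.833 °C.
site C: 291.3 K = 18.150 °C.
Spread: 25.600 − 18.150 = 7.450 °C.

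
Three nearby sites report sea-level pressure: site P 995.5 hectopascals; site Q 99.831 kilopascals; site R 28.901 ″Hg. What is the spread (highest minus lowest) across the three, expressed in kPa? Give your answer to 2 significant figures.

2.0 kPa

site P: 995.5 hPa = 99.550 kPa.
site R: 28.901 inHg = 97.870 kPa.
Spread: 99.831 − 97.870 = 2.0 kPa.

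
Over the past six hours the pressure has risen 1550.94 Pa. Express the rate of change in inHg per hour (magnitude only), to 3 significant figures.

1550.94 Pa / 6 h × 0.0002953 inHg/Pa = 0.0763 inHg/h.

0.0763 inHg per hour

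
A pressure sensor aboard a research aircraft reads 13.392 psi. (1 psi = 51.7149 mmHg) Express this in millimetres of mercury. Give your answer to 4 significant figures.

692.6 mmHg

1 psi = 51.7149 mmHg, so 13.392 × 51.7149 = 692.6 mmHg.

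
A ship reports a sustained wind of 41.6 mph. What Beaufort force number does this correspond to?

41.6 mph = 18.6 m/s, which is Beaufort 8 (gale, 17.2–20.7 m/s).

Beaufort force 8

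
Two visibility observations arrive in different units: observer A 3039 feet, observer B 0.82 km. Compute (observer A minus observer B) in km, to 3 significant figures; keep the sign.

observer A: 3039 ft = 0.92629 km.
Difference: 0.92629 − 0.82000 = 0.106 km.

0.106 km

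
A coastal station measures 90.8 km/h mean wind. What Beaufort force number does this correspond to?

90.8 km/h = 25.2 m/s, which is Beaufort 10 (storm, 24.5–28.4 m/s).

Beaufort force 10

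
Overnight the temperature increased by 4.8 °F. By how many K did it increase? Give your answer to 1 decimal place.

For a temperature change the 32° offset cancels: ΔK = 4.8 × 0.5556 = 2.7 K.

2.7 K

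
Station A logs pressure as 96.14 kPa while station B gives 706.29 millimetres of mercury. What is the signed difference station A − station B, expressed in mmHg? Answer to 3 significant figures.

14.8 mmHg

station A: 96.14 kPa = 721.109 mmHg.
Difference: 721.109 − 706.290 = 14.8 mmHg.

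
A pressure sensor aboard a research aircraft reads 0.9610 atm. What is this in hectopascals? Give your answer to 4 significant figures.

1 atm = 1013.25 hPa, so 0.9610 × 1013.25 = 973.7 hPa.

973.7 hPa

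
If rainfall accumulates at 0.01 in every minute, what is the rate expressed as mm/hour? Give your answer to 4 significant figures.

0.01 in/minute × 25.4 mm/in × 60 minute/hour = 15.24 mm/hour.

15.24 mm/hour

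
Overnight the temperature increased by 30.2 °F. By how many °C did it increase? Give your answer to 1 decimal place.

16.8 °C

For a temperature change the 32° offset cancels: Δ°C = 30.2 × 0.5556 = 16.8 °C.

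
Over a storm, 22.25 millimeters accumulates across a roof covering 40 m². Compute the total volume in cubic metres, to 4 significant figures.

1 mm over 1 m² is 1 L, so volume = 22.25 × 40 = 890 L = 0.8900 m³.

0.8900 cubic metres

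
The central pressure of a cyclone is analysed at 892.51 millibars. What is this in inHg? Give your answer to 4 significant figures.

26.36 inHg

1 mb = 0.02953 inHg, so 892.51 × 0.02953 = 26.36 inHg.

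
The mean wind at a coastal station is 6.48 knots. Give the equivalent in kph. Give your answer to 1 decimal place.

12.0 km/h

1 kt = 1.852 km/h, so 6.48 × 1.852 = 12.0 km/h.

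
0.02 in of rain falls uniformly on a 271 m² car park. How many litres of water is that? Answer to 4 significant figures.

137.7 litres

Depth: 0.02 in × 25.4 = 0.508 mm.
1 mm over 1 m² is 1 L, so volume = 0.508 × 271 = 137.668 L ≈ 137.7 L.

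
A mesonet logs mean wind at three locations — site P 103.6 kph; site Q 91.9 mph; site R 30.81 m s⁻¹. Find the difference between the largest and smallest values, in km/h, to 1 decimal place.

44.3 km/h

site Q: 91.9 mph = 147.899 km/h.
site R: 30.81 m/s = 110.916 km/h.
Spread: 147.899 − 103.600 = 44.3 km/h.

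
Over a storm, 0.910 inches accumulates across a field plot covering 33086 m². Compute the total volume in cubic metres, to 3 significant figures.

765 cubic metres

Depth: 0.910 in × 25.4 = 23.114 mm.
1 mm over 1 m² is 1 L, so volume = 23.114 × 33086 = 764749.8 L = 765 m³.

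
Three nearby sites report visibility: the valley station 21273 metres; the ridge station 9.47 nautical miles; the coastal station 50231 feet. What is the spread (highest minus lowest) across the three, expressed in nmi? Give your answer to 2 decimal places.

3.22 nmi

the valley station: 21273 m = 11.4865 nmi.
the coastal station: 50231 ft = 8.2670 nmi.
Spread: 11.4865 − 8.2670 = 3.22 nmi.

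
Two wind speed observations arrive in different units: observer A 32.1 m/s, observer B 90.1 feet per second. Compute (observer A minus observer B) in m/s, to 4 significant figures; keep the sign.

observer B: 90.1 ft/s = 27.46248 m/s.
Difference: 32.10000 − 27.46248 = 4.638 m/s.

4.638 m/s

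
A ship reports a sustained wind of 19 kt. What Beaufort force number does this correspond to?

19 kt lies in the Beaufort 5 band (fresh breeze, 17–21 kt).

Beaufort force 5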